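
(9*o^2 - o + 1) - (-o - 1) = 9*o^2 + 2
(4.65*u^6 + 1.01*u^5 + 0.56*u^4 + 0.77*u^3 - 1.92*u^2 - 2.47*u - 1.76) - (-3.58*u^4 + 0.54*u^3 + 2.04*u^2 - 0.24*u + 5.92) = 4.65*u^6 + 1.01*u^5 + 4.14*u^4 + 0.23*u^3 - 3.96*u^2 - 2.23*u - 7.68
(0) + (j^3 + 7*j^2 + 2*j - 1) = j^3 + 7*j^2 + 2*j - 1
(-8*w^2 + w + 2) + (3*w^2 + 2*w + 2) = -5*w^2 + 3*w + 4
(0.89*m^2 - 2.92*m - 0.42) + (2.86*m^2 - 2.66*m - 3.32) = 3.75*m^2 - 5.58*m - 3.74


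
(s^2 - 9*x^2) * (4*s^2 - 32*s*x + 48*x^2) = 4*s^4 - 32*s^3*x + 12*s^2*x^2 + 288*s*x^3 - 432*x^4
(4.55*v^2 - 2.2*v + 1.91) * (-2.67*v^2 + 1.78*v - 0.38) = -12.1485*v^4 + 13.973*v^3 - 10.7447*v^2 + 4.2358*v - 0.7258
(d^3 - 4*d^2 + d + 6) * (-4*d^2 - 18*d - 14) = -4*d^5 - 2*d^4 + 54*d^3 + 14*d^2 - 122*d - 84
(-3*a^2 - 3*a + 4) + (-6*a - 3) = -3*a^2 - 9*a + 1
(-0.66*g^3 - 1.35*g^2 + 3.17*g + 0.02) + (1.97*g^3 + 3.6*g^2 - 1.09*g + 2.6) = 1.31*g^3 + 2.25*g^2 + 2.08*g + 2.62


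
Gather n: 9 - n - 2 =7 - n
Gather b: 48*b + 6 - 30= 48*b - 24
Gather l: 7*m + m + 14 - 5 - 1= 8*m + 8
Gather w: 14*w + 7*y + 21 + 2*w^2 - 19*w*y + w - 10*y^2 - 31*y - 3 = 2*w^2 + w*(15 - 19*y) - 10*y^2 - 24*y + 18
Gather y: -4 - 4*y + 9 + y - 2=3 - 3*y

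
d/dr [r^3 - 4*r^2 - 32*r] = 3*r^2 - 8*r - 32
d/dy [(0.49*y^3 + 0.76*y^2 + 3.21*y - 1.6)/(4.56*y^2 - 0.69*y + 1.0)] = (2.2344*y^4 - 0.6762*y^3 - 13.692*y^2 + 16.112*y + 2.106)/(20.7936*y^4 - 6.2928*y^3 + 9.5961*y^2 - 1.38*y + 1.0)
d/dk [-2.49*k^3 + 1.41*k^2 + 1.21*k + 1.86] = -7.47*k^2 + 2.82*k + 1.21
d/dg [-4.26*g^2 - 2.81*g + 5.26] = -8.52*g - 2.81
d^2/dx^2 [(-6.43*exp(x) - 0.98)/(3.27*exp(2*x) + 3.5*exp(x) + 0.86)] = (-68.755347*exp(4*x) + 31.6751819999999*exp(3*x) + 74.846376*exp(2*x) + 18.373124*exp(x) - 1.805828)*exp(x)/(34.965783*exp(6*x) + 112.27545*exp(5*x) + 147.760182*exp(4*x) + 101.9312*exp(3*x) + 38.860476*exp(2*x) + 7.7658*exp(x) + 0.636056)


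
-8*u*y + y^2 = y*(-8*u + y)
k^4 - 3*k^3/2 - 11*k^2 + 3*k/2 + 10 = (k - 4)*(k - 1)*(k + 1)*(k + 5/2)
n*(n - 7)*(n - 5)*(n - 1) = n^4 - 13*n^3 + 47*n^2 - 35*n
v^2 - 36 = (v - 6)*(v + 6)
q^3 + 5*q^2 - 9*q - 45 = (q - 3)*(q + 3)*(q + 5)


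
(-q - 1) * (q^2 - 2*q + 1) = -q^3 + q^2 + q - 1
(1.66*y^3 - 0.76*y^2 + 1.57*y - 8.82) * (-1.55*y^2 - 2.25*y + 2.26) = -2.573*y^5 - 2.557*y^4 + 3.0281*y^3 + 8.4209*y^2 + 23.3932*y - 19.9332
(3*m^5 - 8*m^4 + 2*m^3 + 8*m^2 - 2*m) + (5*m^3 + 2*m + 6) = 3*m^5 - 8*m^4 + 7*m^3 + 8*m^2 + 6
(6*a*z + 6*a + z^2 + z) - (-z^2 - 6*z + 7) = 6*a*z + 6*a + 2*z^2 + 7*z - 7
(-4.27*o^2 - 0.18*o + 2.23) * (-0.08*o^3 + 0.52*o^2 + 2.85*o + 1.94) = 0.3416*o^5 - 2.206*o^4 - 12.4415*o^3 - 7.6372*o^2 + 6.0063*o + 4.3262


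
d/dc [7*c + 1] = 7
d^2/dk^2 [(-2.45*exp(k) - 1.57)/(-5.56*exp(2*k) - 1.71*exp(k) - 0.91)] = (75.7383199999999*exp(4*k) + 170.843788*exp(3*k) - 29.595324*exp(2*k) - 30.995896*exp(k) - 0.414232)*exp(k)/(171.879616*exp(6*k) + 158.586768*exp(5*k) + 133.168116*exp(4*k) + 56.911707*exp(3*k) + 21.795501*exp(2*k) + 4.248153*exp(k) + 0.753571)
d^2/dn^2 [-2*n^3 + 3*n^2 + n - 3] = 6 - 12*n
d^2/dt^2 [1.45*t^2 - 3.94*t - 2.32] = 2.90000000000000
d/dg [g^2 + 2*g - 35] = 2*g + 2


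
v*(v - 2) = v^2 - 2*v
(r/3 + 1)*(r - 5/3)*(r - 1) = r^3/3 + r^2/9 - 19*r/9 + 5/3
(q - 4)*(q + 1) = q^2 - 3*q - 4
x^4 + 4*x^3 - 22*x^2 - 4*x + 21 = (x - 3)*(x - 1)*(x + 1)*(x + 7)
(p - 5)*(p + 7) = p^2 + 2*p - 35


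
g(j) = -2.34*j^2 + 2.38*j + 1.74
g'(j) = 2.38 - 4.68*j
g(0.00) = 1.74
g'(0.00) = 2.38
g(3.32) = -16.15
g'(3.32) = -13.16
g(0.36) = 2.29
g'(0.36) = 0.70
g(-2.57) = -19.83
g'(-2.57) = 14.41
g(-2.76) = -22.65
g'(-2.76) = 15.30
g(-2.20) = -14.82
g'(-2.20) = 12.68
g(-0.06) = 1.59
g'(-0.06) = 2.66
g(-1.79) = -10.02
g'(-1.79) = 10.76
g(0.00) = 1.74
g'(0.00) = 2.38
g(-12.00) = -363.78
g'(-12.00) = 58.54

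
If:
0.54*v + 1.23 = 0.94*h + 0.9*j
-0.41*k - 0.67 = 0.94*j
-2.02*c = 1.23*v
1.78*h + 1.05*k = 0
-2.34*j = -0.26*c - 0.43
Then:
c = -0.07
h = 1.20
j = 0.18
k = -2.04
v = 0.11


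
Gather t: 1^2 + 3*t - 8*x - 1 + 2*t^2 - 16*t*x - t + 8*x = 2*t^2 + t*(2 - 16*x)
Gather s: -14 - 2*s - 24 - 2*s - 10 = -4*s - 48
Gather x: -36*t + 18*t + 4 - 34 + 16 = -18*t - 14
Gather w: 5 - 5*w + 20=25 - 5*w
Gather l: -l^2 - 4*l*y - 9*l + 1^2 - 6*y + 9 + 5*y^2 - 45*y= -l^2 + l*(-4*y - 9) + 5*y^2 - 51*y + 10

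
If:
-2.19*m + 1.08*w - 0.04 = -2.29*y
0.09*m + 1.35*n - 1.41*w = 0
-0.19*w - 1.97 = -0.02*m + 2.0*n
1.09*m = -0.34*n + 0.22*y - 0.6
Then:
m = -0.22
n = -0.90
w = -0.88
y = 0.22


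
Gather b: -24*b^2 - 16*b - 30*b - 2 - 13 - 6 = -24*b^2 - 46*b - 21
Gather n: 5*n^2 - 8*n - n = 5*n^2 - 9*n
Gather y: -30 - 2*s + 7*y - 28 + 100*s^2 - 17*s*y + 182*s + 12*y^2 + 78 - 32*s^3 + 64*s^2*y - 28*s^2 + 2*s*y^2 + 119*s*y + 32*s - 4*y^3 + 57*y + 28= -32*s^3 + 72*s^2 + 212*s - 4*y^3 + y^2*(2*s + 12) + y*(64*s^2 + 102*s + 64) + 48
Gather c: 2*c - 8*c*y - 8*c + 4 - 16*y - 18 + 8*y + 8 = c*(-8*y - 6) - 8*y - 6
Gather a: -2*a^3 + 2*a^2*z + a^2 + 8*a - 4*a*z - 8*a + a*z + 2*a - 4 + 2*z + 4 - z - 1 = -2*a^3 + a^2*(2*z + 1) + a*(2 - 3*z) + z - 1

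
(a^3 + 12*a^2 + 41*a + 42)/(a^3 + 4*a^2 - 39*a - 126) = (a + 2)/(a - 6)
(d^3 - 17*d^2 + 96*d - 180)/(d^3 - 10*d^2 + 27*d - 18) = (d^2 - 11*d + 30)/(d^2 - 4*d + 3)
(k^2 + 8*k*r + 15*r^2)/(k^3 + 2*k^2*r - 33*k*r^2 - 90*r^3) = 1/(k - 6*r)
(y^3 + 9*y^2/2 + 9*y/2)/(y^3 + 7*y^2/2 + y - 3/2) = y*(2*y + 3)/(2*y^2 + y - 1)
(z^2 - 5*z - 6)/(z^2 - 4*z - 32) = (-z^2 + 5*z + 6)/(-z^2 + 4*z + 32)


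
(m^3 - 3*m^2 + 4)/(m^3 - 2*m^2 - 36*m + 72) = (m^2 - m - 2)/(m^2 - 36)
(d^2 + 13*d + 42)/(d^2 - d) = (d^2 + 13*d + 42)/(d*(d - 1))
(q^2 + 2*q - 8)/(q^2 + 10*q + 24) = (q - 2)/(q + 6)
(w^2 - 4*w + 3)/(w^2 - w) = (w - 3)/w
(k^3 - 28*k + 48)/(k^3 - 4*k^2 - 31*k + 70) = (k^2 + 2*k - 24)/(k^2 - 2*k - 35)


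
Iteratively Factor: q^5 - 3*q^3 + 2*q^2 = (q - 1)*(q^4 + q^3 - 2*q^2) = (q - 1)^2*(q^3 + 2*q^2) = q*(q - 1)^2*(q^2 + 2*q) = q*(q - 1)^2*(q + 2)*(q)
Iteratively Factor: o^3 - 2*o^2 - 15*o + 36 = (o + 4)*(o^2 - 6*o + 9) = (o - 3)*(o + 4)*(o - 3)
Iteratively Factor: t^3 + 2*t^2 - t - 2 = (t + 2)*(t^2 - 1) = (t - 1)*(t + 2)*(t + 1)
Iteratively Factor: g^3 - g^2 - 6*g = (g - 3)*(g^2 + 2*g) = (g - 3)*(g + 2)*(g)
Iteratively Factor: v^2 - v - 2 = (v + 1)*(v - 2)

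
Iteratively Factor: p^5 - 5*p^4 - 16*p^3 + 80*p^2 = (p - 5)*(p^4 - 16*p^2) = (p - 5)*(p + 4)*(p^3 - 4*p^2) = (p - 5)*(p - 4)*(p + 4)*(p^2) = p*(p - 5)*(p - 4)*(p + 4)*(p)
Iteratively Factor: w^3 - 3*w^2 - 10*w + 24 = (w + 3)*(w^2 - 6*w + 8) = (w - 4)*(w + 3)*(w - 2)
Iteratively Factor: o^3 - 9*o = (o - 3)*(o^2 + 3*o) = (o - 3)*(o + 3)*(o)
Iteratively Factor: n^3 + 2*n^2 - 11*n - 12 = (n - 3)*(n^2 + 5*n + 4) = (n - 3)*(n + 4)*(n + 1)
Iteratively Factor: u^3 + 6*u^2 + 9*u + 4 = (u + 1)*(u^2 + 5*u + 4) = (u + 1)^2*(u + 4)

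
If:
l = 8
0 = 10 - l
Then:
No Solution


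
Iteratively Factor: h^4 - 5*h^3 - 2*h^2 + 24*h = (h - 3)*(h^3 - 2*h^2 - 8*h) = (h - 4)*(h - 3)*(h^2 + 2*h) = (h - 4)*(h - 3)*(h + 2)*(h)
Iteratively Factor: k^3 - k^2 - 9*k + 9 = (k - 1)*(k^2 - 9) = (k - 1)*(k + 3)*(k - 3)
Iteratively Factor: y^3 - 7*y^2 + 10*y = (y)*(y^2 - 7*y + 10) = y*(y - 5)*(y - 2)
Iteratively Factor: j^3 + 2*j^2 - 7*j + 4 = (j - 1)*(j^2 + 3*j - 4) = (j - 1)^2*(j + 4)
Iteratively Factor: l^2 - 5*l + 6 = (l - 2)*(l - 3)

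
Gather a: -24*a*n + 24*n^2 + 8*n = -24*a*n + 24*n^2 + 8*n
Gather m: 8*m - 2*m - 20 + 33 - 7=6*m + 6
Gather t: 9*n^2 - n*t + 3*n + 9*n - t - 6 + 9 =9*n^2 + 12*n + t*(-n - 1) + 3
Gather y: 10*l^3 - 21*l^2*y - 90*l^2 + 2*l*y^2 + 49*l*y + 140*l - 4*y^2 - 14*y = 10*l^3 - 90*l^2 + 140*l + y^2*(2*l - 4) + y*(-21*l^2 + 49*l - 14)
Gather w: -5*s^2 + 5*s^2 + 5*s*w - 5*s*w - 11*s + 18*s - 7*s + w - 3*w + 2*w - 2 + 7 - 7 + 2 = 0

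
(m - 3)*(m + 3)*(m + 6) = m^3 + 6*m^2 - 9*m - 54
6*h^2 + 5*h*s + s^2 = (2*h + s)*(3*h + s)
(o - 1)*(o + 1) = o^2 - 1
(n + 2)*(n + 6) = n^2 + 8*n + 12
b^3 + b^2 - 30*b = b*(b - 5)*(b + 6)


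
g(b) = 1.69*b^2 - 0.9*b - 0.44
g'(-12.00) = -41.46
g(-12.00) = 253.72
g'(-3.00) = -11.04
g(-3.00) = 17.47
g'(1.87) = 5.42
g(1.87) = 3.79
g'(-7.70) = -26.93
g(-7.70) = 106.69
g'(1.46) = 4.03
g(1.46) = 1.85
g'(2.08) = 6.13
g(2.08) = 5.00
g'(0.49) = 0.76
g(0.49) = -0.48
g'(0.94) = 2.28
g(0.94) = 0.21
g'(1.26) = 3.36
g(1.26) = 1.11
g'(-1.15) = -4.79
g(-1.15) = 2.83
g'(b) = 3.38*b - 0.9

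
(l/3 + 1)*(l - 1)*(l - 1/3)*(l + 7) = l^4/3 + 26*l^3/9 + 8*l^2/3 - 74*l/9 + 7/3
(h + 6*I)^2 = h^2 + 12*I*h - 36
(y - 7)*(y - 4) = y^2 - 11*y + 28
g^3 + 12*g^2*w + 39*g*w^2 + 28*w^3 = (g + w)*(g + 4*w)*(g + 7*w)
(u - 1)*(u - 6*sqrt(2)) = u^2 - 6*sqrt(2)*u - u + 6*sqrt(2)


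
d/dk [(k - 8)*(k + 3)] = 2*k - 5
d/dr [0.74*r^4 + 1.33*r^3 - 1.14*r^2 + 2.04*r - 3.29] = 2.96*r^3 + 3.99*r^2 - 2.28*r + 2.04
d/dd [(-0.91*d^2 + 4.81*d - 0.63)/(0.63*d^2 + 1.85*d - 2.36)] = (-4.7138*d^2 + 5.089*d - 10.1861)/(0.3969*d^4 + 2.331*d^3 + 0.448900000000001*d^2 - 8.732*d + 5.5696)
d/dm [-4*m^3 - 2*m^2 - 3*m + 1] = -12*m^2 - 4*m - 3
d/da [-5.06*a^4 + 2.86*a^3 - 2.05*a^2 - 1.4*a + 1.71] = -20.24*a^3 + 8.58*a^2 - 4.1*a - 1.4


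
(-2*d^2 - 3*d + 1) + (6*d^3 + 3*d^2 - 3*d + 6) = 6*d^3 + d^2 - 6*d + 7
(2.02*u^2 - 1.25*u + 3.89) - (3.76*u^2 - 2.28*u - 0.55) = -1.74*u^2 + 1.03*u + 4.44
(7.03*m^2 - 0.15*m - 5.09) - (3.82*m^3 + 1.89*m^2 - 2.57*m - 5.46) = -3.82*m^3 + 5.14*m^2 + 2.42*m + 0.37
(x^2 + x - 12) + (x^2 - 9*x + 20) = 2*x^2 - 8*x + 8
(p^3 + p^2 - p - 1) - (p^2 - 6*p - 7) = p^3 + 5*p + 6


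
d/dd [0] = 0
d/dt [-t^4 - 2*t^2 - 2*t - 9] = -4*t^3 - 4*t - 2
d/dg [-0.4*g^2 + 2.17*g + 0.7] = 2.17 - 0.8*g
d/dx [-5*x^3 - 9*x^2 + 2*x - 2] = -15*x^2 - 18*x + 2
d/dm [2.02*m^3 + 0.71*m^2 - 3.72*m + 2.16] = 6.06*m^2 + 1.42*m - 3.72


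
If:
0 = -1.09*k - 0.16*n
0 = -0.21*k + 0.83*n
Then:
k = 0.00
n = 0.00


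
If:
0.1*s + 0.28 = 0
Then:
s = -2.80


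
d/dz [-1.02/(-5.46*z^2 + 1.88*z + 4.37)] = (1.9176 - 11.1384*z)/(-5.46*z^2 + 1.88*z + 4.37)^2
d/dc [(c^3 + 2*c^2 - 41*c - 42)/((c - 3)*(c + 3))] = (c^4 + 14*c^2 + 48*c + 369)/(c^4 - 18*c^2 + 81)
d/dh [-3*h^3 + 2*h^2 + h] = -9*h^2 + 4*h + 1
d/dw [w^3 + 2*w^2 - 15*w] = 3*w^2 + 4*w - 15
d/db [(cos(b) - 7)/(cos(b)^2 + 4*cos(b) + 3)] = (cos(b)^2 - 14*cos(b) - 31)*sin(b)/(cos(b)^2 + 4*cos(b) + 3)^2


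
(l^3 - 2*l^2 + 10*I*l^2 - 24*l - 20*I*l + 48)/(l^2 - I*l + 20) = (l^2 + l*(-2 + 6*I) - 12*I)/(l - 5*I)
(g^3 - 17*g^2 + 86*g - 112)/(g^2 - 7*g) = g - 10 + 16/g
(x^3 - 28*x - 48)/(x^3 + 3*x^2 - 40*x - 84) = (x + 4)/(x + 7)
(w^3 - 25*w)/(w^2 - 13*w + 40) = w*(w + 5)/(w - 8)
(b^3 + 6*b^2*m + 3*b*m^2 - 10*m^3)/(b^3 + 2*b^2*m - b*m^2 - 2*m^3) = (b + 5*m)/(b + m)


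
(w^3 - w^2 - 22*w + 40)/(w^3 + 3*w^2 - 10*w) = (w - 4)/w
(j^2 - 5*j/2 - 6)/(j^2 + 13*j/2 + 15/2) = (j - 4)/(j + 5)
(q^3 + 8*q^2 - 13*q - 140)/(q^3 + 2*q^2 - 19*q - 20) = (q + 7)/(q + 1)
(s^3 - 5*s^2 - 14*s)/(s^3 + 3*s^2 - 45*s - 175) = s*(s + 2)/(s^2 + 10*s + 25)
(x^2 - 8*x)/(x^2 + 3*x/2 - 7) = 2*x*(x - 8)/(2*x^2 + 3*x - 14)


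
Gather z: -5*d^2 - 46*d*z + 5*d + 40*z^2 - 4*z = -5*d^2 + 5*d + 40*z^2 + z*(-46*d - 4)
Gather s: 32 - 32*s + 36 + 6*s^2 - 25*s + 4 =6*s^2 - 57*s + 72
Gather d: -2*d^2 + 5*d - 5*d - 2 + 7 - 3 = 2 - 2*d^2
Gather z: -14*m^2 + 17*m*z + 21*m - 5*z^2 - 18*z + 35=-14*m^2 + 21*m - 5*z^2 + z*(17*m - 18) + 35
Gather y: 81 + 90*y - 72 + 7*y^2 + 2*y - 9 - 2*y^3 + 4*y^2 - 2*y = -2*y^3 + 11*y^2 + 90*y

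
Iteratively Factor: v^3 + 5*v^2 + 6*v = (v)*(v^2 + 5*v + 6) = v*(v + 2)*(v + 3)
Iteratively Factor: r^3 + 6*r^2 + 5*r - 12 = (r + 3)*(r^2 + 3*r - 4) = (r + 3)*(r + 4)*(r - 1)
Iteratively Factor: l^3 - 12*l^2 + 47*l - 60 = (l - 3)*(l^2 - 9*l + 20) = (l - 4)*(l - 3)*(l - 5)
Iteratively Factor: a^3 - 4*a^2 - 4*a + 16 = (a - 2)*(a^2 - 2*a - 8) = (a - 4)*(a - 2)*(a + 2)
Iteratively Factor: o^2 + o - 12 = (o + 4)*(o - 3)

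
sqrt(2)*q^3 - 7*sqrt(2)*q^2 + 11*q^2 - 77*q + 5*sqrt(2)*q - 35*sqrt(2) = (q - 7)*(q + 5*sqrt(2))*(sqrt(2)*q + 1)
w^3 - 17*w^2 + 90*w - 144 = (w - 8)*(w - 6)*(w - 3)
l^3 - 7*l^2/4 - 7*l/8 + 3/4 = (l - 2)*(l - 1/2)*(l + 3/4)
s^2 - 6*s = s*(s - 6)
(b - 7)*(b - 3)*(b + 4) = b^3 - 6*b^2 - 19*b + 84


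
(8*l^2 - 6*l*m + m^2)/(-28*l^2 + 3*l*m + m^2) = (-2*l + m)/(7*l + m)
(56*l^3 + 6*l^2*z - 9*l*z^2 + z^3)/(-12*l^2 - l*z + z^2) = (-14*l^2 - 5*l*z + z^2)/(3*l + z)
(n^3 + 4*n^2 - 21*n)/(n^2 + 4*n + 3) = n*(n^2 + 4*n - 21)/(n^2 + 4*n + 3)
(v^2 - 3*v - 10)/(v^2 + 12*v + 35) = (v^2 - 3*v - 10)/(v^2 + 12*v + 35)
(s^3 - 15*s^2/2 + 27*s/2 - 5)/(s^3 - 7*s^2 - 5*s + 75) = (s^2 - 5*s/2 + 1)/(s^2 - 2*s - 15)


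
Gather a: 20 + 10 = 30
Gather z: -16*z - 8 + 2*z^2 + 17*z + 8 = 2*z^2 + z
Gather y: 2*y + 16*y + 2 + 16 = 18*y + 18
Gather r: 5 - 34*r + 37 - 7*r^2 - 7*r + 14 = -7*r^2 - 41*r + 56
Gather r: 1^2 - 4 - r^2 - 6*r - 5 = -r^2 - 6*r - 8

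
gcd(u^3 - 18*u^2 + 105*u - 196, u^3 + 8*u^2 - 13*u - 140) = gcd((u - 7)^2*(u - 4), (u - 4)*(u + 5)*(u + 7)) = u - 4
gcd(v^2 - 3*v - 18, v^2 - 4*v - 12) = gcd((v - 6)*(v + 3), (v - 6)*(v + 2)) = v - 6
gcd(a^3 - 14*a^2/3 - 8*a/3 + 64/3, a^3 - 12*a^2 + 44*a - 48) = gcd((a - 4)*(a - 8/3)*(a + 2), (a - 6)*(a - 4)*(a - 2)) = a - 4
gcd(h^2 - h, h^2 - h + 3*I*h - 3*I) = h - 1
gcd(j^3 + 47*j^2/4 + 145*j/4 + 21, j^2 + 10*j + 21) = j + 7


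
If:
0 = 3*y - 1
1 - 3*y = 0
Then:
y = 1/3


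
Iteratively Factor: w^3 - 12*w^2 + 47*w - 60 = (w - 5)*(w^2 - 7*w + 12) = (w - 5)*(w - 3)*(w - 4)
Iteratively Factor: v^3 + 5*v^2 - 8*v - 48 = (v + 4)*(v^2 + v - 12) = (v + 4)^2*(v - 3)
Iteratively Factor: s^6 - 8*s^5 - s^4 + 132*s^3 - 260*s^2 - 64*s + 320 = (s + 1)*(s^5 - 9*s^4 + 8*s^3 + 124*s^2 - 384*s + 320) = (s + 1)*(s + 4)*(s^4 - 13*s^3 + 60*s^2 - 116*s + 80) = (s - 2)*(s + 1)*(s + 4)*(s^3 - 11*s^2 + 38*s - 40) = (s - 5)*(s - 2)*(s + 1)*(s + 4)*(s^2 - 6*s + 8) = (s - 5)*(s - 2)^2*(s + 1)*(s + 4)*(s - 4)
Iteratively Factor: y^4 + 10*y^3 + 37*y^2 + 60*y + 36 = (y + 3)*(y^3 + 7*y^2 + 16*y + 12) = (y + 2)*(y + 3)*(y^2 + 5*y + 6) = (y + 2)^2*(y + 3)*(y + 3)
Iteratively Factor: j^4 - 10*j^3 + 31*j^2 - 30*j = (j - 2)*(j^3 - 8*j^2 + 15*j) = (j - 5)*(j - 2)*(j^2 - 3*j) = (j - 5)*(j - 3)*(j - 2)*(j)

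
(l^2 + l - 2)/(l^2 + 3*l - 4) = (l + 2)/(l + 4)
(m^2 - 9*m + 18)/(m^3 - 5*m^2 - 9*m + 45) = (m - 6)/(m^2 - 2*m - 15)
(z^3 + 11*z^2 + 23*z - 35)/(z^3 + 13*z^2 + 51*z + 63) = (z^2 + 4*z - 5)/(z^2 + 6*z + 9)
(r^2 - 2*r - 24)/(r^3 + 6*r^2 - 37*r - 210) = (r + 4)/(r^2 + 12*r + 35)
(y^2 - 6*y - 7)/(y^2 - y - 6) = (-y^2 + 6*y + 7)/(-y^2 + y + 6)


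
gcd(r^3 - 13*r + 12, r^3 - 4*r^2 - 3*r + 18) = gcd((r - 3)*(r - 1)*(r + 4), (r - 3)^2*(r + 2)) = r - 3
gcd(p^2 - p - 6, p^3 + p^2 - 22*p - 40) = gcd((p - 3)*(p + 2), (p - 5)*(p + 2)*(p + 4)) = p + 2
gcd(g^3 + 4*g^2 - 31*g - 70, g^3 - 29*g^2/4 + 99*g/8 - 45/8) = g - 5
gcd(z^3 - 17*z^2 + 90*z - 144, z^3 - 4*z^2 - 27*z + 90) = z^2 - 9*z + 18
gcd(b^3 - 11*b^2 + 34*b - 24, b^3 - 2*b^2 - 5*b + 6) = b - 1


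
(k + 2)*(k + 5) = k^2 + 7*k + 10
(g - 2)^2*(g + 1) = g^3 - 3*g^2 + 4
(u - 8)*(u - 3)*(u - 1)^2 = u^4 - 13*u^3 + 47*u^2 - 59*u + 24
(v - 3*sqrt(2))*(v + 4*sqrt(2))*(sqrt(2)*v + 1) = sqrt(2)*v^3 + 3*v^2 - 23*sqrt(2)*v - 24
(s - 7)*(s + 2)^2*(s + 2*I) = s^4 - 3*s^3 + 2*I*s^3 - 24*s^2 - 6*I*s^2 - 28*s - 48*I*s - 56*I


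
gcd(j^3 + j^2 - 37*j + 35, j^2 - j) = j - 1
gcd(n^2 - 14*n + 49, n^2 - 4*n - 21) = n - 7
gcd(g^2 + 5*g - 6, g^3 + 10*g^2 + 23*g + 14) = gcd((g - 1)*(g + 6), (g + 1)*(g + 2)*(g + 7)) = 1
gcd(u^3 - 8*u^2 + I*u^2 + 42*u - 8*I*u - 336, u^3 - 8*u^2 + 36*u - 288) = u^2 + u*(-8 - 6*I) + 48*I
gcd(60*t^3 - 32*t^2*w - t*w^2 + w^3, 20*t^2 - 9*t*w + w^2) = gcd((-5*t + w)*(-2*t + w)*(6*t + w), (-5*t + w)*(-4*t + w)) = 5*t - w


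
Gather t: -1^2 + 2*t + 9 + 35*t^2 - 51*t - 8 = 35*t^2 - 49*t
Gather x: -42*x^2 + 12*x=-42*x^2 + 12*x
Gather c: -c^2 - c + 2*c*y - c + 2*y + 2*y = -c^2 + c*(2*y - 2) + 4*y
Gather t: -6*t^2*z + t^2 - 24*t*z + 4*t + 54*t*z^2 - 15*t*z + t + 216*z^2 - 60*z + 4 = t^2*(1 - 6*z) + t*(54*z^2 - 39*z + 5) + 216*z^2 - 60*z + 4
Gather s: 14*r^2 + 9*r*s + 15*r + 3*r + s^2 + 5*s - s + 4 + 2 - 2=14*r^2 + 18*r + s^2 + s*(9*r + 4) + 4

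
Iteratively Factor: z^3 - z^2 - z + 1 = (z + 1)*(z^2 - 2*z + 1) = (z - 1)*(z + 1)*(z - 1)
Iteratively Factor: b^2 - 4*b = (b)*(b - 4)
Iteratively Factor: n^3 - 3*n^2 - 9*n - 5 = (n + 1)*(n^2 - 4*n - 5) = (n - 5)*(n + 1)*(n + 1)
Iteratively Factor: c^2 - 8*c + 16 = (c - 4)*(c - 4)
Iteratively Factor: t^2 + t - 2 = (t - 1)*(t + 2)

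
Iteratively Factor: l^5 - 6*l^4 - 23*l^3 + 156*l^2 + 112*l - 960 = (l - 5)*(l^4 - l^3 - 28*l^2 + 16*l + 192) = (l - 5)*(l - 4)*(l^3 + 3*l^2 - 16*l - 48) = (l - 5)*(l - 4)^2*(l^2 + 7*l + 12) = (l - 5)*(l - 4)^2*(l + 3)*(l + 4)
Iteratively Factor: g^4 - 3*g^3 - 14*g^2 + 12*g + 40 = (g - 2)*(g^3 - g^2 - 16*g - 20) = (g - 5)*(g - 2)*(g^2 + 4*g + 4) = (g - 5)*(g - 2)*(g + 2)*(g + 2)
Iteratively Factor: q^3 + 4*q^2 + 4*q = (q + 2)*(q^2 + 2*q) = (q + 2)^2*(q)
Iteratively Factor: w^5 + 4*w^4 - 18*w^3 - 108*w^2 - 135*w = (w - 5)*(w^4 + 9*w^3 + 27*w^2 + 27*w) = w*(w - 5)*(w^3 + 9*w^2 + 27*w + 27) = w*(w - 5)*(w + 3)*(w^2 + 6*w + 9) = w*(w - 5)*(w + 3)^2*(w + 3)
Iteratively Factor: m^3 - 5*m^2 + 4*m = (m)*(m^2 - 5*m + 4) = m*(m - 1)*(m - 4)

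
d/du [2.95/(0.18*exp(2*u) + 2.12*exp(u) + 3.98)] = (-1.062*exp(u) - 6.254)*exp(u)/(0.18*exp(2*u) + 2.12*exp(u) + 3.98)^2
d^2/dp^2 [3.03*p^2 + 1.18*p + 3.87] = 6.06000000000000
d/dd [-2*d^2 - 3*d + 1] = -4*d - 3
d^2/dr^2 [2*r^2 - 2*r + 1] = 4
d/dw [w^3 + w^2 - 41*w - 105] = 3*w^2 + 2*w - 41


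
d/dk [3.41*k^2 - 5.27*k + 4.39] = 6.82*k - 5.27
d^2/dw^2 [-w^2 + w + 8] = -2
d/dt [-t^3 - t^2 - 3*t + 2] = -3*t^2 - 2*t - 3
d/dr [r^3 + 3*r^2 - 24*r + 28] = 3*r^2 + 6*r - 24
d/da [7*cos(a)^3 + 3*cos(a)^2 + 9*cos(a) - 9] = 3*(7*sin(a)^2 - 2*cos(a) - 10)*sin(a)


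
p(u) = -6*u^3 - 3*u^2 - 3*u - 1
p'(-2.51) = -101.34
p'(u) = -18*u^2 - 6*u - 3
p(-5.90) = 1144.54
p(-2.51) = 82.51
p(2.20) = -86.01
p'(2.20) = -103.32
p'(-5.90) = -594.18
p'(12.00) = -2667.00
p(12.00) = -10837.00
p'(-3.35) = -184.90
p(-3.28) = 188.29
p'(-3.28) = -176.97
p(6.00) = -1423.00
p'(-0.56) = -5.28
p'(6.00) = -687.00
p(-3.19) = 172.81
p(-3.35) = 200.95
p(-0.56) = 0.79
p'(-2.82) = -129.22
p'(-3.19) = -167.03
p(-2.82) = 118.16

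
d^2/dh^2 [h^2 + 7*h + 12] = 2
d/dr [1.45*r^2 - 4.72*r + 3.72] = 2.9*r - 4.72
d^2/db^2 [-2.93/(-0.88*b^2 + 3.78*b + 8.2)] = (4.537984*b^2 - 19.492704*b - 2.93*(1.76*b - 3.78)*(3.52*b - 7.56) - 42.28576)/(-0.88*b^2 + 3.78*b + 8.2)^3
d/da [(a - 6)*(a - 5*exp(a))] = a - (a - 6)*(5*exp(a) - 1) - 5*exp(a)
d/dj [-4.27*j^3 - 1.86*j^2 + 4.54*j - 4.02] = -12.81*j^2 - 3.72*j + 4.54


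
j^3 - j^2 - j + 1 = (j - 1)^2*(j + 1)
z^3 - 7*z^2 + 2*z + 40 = (z - 5)*(z - 4)*(z + 2)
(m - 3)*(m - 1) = m^2 - 4*m + 3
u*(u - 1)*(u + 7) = u^3 + 6*u^2 - 7*u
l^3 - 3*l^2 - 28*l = l*(l - 7)*(l + 4)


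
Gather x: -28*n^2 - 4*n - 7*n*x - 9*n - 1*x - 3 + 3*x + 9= -28*n^2 - 13*n + x*(2 - 7*n) + 6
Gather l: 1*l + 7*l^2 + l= 7*l^2 + 2*l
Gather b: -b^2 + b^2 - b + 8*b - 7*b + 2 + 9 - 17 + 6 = 0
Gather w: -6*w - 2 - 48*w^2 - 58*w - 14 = -48*w^2 - 64*w - 16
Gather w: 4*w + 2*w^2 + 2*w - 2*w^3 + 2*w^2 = -2*w^3 + 4*w^2 + 6*w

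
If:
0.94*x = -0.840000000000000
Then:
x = -0.89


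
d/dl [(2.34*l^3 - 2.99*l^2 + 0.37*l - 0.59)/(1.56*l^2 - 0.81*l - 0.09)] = (3.6504*l^4 - 3.7908*l^3 + 1.2129*l^2 + 2.379*l - 0.5112)/(2.4336*l^4 - 2.5272*l^3 + 0.3753*l^2 + 0.1458*l + 0.0081)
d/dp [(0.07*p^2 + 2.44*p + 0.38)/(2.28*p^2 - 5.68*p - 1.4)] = (-5.9608*p^2 - 1.9288*p - 1.2576)/(5.1984*p^4 - 25.9008*p^3 + 25.8784*p^2 + 15.904*p + 1.96)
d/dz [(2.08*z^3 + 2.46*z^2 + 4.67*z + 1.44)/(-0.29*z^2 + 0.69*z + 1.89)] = (-0.6032*z^4 + 2.8704*z^3 + 14.8453*z^2 + 10.134*z + 7.8327)/(0.0841*z^4 - 0.4002*z^3 - 0.6201*z^2 + 2.6082*z + 3.5721)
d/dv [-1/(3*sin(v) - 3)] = cos(v)/(3*(sin(v) - 1)^2)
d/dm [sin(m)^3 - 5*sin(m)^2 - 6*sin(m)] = (3*sin(m)^2 - 10*sin(m) - 6)*cos(m)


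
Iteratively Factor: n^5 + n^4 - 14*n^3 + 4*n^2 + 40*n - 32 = (n - 2)*(n^4 + 3*n^3 - 8*n^2 - 12*n + 16) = (n - 2)^2*(n^3 + 5*n^2 + 2*n - 8) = (n - 2)^2*(n - 1)*(n^2 + 6*n + 8) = (n - 2)^2*(n - 1)*(n + 2)*(n + 4)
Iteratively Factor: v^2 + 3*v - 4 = (v - 1)*(v + 4)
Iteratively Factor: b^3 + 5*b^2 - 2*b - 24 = (b + 3)*(b^2 + 2*b - 8) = (b - 2)*(b + 3)*(b + 4)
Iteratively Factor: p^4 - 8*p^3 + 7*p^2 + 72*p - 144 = (p + 3)*(p^3 - 11*p^2 + 40*p - 48) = (p - 3)*(p + 3)*(p^2 - 8*p + 16) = (p - 4)*(p - 3)*(p + 3)*(p - 4)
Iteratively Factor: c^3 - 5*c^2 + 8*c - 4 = (c - 2)*(c^2 - 3*c + 2) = (c - 2)*(c - 1)*(c - 2)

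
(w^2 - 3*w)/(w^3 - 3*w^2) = 1/w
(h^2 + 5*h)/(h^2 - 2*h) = (h + 5)/(h - 2)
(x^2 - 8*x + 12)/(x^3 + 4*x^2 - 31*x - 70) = (x^2 - 8*x + 12)/(x^3 + 4*x^2 - 31*x - 70)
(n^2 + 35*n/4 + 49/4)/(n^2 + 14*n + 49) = (n + 7/4)/(n + 7)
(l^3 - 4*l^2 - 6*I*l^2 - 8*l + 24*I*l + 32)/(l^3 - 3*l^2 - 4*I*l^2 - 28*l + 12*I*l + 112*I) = (l^2 - 2*l*(2 + I) + 8*I)/(l^2 - 3*l - 28)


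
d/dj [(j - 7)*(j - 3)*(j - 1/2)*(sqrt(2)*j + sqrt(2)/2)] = sqrt(2)*(8*j^3 - 60*j^2 + 83*j + 5)/2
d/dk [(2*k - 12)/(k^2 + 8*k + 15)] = 2*(k^2 + 8*k - 2*(k - 6)*(k + 4) + 15)/(k^2 + 8*k + 15)^2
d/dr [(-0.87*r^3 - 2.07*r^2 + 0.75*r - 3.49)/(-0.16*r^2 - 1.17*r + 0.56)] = (0.1392*r^4 + 2.0358*r^3 + 1.0803*r^2 - 3.4352*r - 3.6633)/(0.0256*r^4 + 0.3744*r^3 + 1.1897*r^2 - 1.3104*r + 0.3136)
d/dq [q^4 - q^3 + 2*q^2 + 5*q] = 4*q^3 - 3*q^2 + 4*q + 5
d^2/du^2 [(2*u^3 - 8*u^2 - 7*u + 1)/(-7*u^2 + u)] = 2*(397*u^3 - 147*u^2 + 21*u - 1)/(u^3*(343*u^3 - 147*u^2 + 21*u - 1))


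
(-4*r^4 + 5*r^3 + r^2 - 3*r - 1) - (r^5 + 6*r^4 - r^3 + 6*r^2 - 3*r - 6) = -r^5 - 10*r^4 + 6*r^3 - 5*r^2 + 5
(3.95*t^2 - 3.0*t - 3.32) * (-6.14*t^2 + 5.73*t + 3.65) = -24.253*t^4 + 41.0535*t^3 + 17.6123*t^2 - 29.9736*t - 12.118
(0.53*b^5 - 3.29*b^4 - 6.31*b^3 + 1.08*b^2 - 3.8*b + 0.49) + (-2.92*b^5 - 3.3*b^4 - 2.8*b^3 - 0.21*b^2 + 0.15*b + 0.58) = -2.39*b^5 - 6.59*b^4 - 9.11*b^3 + 0.87*b^2 - 3.65*b + 1.07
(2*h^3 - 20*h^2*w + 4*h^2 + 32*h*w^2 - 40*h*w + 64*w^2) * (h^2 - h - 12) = 2*h^5 - 20*h^4*w + 2*h^4 + 32*h^3*w^2 - 20*h^3*w - 28*h^3 + 32*h^2*w^2 + 280*h^2*w - 48*h^2 - 448*h*w^2 + 480*h*w - 768*w^2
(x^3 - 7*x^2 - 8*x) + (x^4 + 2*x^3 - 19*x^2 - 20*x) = x^4 + 3*x^3 - 26*x^2 - 28*x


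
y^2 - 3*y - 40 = (y - 8)*(y + 5)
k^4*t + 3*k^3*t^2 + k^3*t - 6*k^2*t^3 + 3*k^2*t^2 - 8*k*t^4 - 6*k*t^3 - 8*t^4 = (k - 2*t)*(k + t)*(k + 4*t)*(k*t + t)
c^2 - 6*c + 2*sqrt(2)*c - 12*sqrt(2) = (c - 6)*(c + 2*sqrt(2))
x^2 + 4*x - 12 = (x - 2)*(x + 6)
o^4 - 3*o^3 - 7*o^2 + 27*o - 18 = (o - 3)*(o - 2)*(o - 1)*(o + 3)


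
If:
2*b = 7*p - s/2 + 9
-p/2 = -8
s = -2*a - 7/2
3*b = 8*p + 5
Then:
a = -409/12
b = 133/3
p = 16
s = 194/3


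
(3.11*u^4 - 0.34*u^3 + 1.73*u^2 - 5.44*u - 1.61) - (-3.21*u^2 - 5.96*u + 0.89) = 3.11*u^4 - 0.34*u^3 + 4.94*u^2 + 0.52*u - 2.5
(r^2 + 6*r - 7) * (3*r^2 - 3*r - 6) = 3*r^4 + 15*r^3 - 45*r^2 - 15*r + 42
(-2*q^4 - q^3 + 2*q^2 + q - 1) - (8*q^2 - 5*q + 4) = -2*q^4 - q^3 - 6*q^2 + 6*q - 5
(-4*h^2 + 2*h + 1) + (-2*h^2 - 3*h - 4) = -6*h^2 - h - 3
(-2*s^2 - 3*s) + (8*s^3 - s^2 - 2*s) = 8*s^3 - 3*s^2 - 5*s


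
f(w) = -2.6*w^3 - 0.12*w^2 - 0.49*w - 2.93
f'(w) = -7.8*w^2 - 0.24*w - 0.49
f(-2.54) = 40.15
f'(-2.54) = -50.20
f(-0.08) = -2.89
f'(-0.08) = -0.52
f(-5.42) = 410.17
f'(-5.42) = -228.33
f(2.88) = -67.44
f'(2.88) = -65.88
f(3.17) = -88.51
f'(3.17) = -79.63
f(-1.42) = 4.97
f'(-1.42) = -15.88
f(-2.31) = 29.61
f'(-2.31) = -41.56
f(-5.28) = 379.03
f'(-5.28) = -216.67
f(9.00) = -1912.46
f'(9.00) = -634.45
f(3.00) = -75.68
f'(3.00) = -71.41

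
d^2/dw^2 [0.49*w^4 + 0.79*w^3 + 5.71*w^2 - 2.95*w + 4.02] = 5.88*w^2 + 4.74*w + 11.42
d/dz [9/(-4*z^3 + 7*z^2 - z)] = 9*(12*z^2 - 14*z + 1)/(z^2*(4*z^2 - 7*z + 1)^2)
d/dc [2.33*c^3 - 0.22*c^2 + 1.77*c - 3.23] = 6.99*c^2 - 0.44*c + 1.77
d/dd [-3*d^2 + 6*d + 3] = 6 - 6*d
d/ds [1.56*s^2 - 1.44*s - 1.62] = 3.12*s - 1.44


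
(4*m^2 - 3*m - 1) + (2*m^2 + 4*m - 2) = 6*m^2 + m - 3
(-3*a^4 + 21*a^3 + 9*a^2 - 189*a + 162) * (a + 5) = -3*a^5 + 6*a^4 + 114*a^3 - 144*a^2 - 783*a + 810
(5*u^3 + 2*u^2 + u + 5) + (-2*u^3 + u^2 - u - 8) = 3*u^3 + 3*u^2 - 3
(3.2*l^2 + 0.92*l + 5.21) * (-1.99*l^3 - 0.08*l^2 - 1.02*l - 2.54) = -6.368*l^5 - 2.0868*l^4 - 13.7055*l^3 - 9.4832*l^2 - 7.651*l - 13.2334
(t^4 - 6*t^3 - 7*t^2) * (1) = t^4 - 6*t^3 - 7*t^2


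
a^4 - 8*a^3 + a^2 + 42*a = a*(a - 7)*(a - 3)*(a + 2)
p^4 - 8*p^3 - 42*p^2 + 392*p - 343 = (p - 7)^2*(p - 1)*(p + 7)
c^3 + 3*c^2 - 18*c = c*(c - 3)*(c + 6)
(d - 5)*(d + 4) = d^2 - d - 20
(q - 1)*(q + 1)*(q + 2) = q^3 + 2*q^2 - q - 2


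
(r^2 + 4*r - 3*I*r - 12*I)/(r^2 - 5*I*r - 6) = (r + 4)/(r - 2*I)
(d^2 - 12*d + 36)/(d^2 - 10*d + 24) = (d - 6)/(d - 4)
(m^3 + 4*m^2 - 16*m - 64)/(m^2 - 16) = m + 4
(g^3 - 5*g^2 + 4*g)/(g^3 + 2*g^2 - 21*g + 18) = g*(g - 4)/(g^2 + 3*g - 18)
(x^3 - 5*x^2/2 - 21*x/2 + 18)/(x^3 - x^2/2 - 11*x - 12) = (2*x^2 + 3*x - 9)/(2*x^2 + 7*x + 6)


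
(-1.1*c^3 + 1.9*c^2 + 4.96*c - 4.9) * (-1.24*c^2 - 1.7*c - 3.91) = 1.364*c^5 - 0.486*c^4 - 5.0794*c^3 - 9.785*c^2 - 11.0636*c + 19.159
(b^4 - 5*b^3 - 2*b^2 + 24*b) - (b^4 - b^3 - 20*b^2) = -4*b^3 + 18*b^2 + 24*b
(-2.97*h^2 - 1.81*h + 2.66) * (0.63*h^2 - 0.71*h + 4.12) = -1.8711*h^4 + 0.9684*h^3 - 9.2755*h^2 - 9.3458*h + 10.9592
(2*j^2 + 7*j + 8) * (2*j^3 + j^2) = 4*j^5 + 16*j^4 + 23*j^3 + 8*j^2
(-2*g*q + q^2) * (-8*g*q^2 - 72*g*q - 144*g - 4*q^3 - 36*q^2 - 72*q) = 16*g^2*q^3 + 144*g^2*q^2 + 288*g^2*q - 4*q^5 - 36*q^4 - 72*q^3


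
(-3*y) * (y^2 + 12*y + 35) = -3*y^3 - 36*y^2 - 105*y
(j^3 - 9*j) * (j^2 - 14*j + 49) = j^5 - 14*j^4 + 40*j^3 + 126*j^2 - 441*j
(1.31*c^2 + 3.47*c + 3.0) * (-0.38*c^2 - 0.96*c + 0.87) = -0.4978*c^4 - 2.5762*c^3 - 3.3315*c^2 + 0.1389*c + 2.61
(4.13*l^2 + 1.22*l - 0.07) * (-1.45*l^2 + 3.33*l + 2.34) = -5.9885*l^4 + 11.9839*l^3 + 13.8283*l^2 + 2.6217*l - 0.1638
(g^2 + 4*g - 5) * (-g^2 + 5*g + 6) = -g^4 + g^3 + 31*g^2 - g - 30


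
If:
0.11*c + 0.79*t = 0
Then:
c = -7.18181818181818*t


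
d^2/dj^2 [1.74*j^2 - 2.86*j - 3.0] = 3.48000000000000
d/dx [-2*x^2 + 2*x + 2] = 2 - 4*x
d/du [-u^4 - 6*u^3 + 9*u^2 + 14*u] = -4*u^3 - 18*u^2 + 18*u + 14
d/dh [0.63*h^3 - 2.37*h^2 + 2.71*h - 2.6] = 1.89*h^2 - 4.74*h + 2.71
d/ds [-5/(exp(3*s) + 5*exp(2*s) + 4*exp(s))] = 5*(3*exp(2*s) + 10*exp(s) + 4)*exp(-s)/(exp(2*s) + 5*exp(s) + 4)^2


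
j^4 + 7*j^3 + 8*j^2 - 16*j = j*(j - 1)*(j + 4)^2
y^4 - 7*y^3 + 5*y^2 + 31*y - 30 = (y - 5)*(y - 3)*(y - 1)*(y + 2)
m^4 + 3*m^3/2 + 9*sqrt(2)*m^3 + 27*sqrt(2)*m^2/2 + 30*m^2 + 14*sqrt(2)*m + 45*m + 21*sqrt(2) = (m + 3/2)*(m + sqrt(2))^2*(m + 7*sqrt(2))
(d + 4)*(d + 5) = d^2 + 9*d + 20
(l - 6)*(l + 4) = l^2 - 2*l - 24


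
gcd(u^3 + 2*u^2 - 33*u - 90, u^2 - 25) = u + 5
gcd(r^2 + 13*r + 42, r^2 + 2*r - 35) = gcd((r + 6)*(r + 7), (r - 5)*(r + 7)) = r + 7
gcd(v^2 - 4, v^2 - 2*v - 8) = v + 2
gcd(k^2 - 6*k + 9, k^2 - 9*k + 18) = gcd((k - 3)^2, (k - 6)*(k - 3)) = k - 3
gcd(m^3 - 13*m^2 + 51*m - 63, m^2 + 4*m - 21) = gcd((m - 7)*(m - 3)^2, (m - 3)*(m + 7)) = m - 3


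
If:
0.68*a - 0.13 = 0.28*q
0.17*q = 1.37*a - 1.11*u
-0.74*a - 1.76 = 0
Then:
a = -2.38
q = -6.24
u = -1.98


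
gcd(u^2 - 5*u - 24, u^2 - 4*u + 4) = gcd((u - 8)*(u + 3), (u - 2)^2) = 1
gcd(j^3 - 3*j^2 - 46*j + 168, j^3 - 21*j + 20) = j - 4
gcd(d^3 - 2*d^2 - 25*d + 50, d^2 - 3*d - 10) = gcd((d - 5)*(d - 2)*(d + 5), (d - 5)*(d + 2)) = d - 5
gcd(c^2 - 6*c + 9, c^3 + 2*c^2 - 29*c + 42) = c - 3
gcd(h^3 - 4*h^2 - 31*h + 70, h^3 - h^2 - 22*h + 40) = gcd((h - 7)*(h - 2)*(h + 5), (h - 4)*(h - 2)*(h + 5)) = h^2 + 3*h - 10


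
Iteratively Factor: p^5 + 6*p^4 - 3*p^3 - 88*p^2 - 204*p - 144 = (p + 2)*(p^4 + 4*p^3 - 11*p^2 - 66*p - 72) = (p - 4)*(p + 2)*(p^3 + 8*p^2 + 21*p + 18) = (p - 4)*(p + 2)*(p + 3)*(p^2 + 5*p + 6) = (p - 4)*(p + 2)*(p + 3)^2*(p + 2)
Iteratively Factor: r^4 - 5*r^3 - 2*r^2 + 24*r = (r - 4)*(r^3 - r^2 - 6*r) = (r - 4)*(r - 3)*(r^2 + 2*r) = (r - 4)*(r - 3)*(r + 2)*(r)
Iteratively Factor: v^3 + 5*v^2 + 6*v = (v)*(v^2 + 5*v + 6) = v*(v + 2)*(v + 3)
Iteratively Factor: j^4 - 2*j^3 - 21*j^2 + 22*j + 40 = (j + 1)*(j^3 - 3*j^2 - 18*j + 40) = (j - 5)*(j + 1)*(j^2 + 2*j - 8) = (j - 5)*(j - 2)*(j + 1)*(j + 4)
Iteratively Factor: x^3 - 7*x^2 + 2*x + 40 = (x - 4)*(x^2 - 3*x - 10) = (x - 5)*(x - 4)*(x + 2)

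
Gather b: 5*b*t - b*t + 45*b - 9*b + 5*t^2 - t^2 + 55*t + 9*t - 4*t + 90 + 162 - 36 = b*(4*t + 36) + 4*t^2 + 60*t + 216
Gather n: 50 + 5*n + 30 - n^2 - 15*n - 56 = -n^2 - 10*n + 24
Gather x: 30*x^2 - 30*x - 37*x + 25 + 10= 30*x^2 - 67*x + 35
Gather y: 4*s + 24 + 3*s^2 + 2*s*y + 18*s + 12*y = 3*s^2 + 22*s + y*(2*s + 12) + 24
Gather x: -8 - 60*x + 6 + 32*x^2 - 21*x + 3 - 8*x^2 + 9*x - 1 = 24*x^2 - 72*x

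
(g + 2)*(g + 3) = g^2 + 5*g + 6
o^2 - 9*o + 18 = (o - 6)*(o - 3)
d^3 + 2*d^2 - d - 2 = (d - 1)*(d + 1)*(d + 2)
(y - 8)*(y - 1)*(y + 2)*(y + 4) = y^4 - 3*y^3 - 38*y^2 - 24*y + 64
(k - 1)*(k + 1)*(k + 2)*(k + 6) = k^4 + 8*k^3 + 11*k^2 - 8*k - 12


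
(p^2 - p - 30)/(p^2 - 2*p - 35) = (p - 6)/(p - 7)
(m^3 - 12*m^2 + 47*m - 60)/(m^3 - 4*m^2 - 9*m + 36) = (m - 5)/(m + 3)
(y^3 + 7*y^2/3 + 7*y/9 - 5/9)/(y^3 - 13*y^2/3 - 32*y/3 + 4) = (3*y^2 + 8*y + 5)/(3*(y^2 - 4*y - 12))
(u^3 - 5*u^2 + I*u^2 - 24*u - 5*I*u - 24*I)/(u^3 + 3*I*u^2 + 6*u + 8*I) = (u^2 - 5*u - 24)/(u^2 + 2*I*u + 8)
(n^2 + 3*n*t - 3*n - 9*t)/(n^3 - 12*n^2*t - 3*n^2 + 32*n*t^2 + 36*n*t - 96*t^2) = (n + 3*t)/(n^2 - 12*n*t + 32*t^2)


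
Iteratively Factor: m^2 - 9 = (m - 3)*(m + 3)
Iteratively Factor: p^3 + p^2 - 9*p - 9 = (p - 3)*(p^2 + 4*p + 3) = (p - 3)*(p + 1)*(p + 3)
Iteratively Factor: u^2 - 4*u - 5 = (u - 5)*(u + 1)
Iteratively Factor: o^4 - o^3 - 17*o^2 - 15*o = (o + 1)*(o^3 - 2*o^2 - 15*o) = (o + 1)*(o + 3)*(o^2 - 5*o) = (o - 5)*(o + 1)*(o + 3)*(o)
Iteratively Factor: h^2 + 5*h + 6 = (h + 2)*(h + 3)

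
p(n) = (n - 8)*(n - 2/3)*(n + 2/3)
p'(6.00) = 11.56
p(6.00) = -71.11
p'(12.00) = 239.56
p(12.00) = 574.22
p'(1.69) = -18.92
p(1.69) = -15.22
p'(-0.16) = 2.19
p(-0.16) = 3.42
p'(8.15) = 68.42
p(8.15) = 9.90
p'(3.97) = -16.68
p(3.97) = -61.73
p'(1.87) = -19.87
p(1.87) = -18.71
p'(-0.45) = 7.36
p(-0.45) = 2.04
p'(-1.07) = 20.11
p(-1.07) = -6.35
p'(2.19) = -21.10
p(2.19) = -25.28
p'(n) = (n - 8)*(n - 2/3) + (n - 8)*(n + 2/3) + (n - 2/3)*(n + 2/3) = 3*n^2 - 16*n - 4/9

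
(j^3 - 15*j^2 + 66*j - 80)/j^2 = j - 15 + 66/j - 80/j^2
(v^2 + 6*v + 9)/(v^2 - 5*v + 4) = (v^2 + 6*v + 9)/(v^2 - 5*v + 4)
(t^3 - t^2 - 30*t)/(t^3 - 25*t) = (t - 6)/(t - 5)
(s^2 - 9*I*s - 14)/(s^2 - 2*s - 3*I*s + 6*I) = (s^2 - 9*I*s - 14)/(s^2 - 2*s - 3*I*s + 6*I)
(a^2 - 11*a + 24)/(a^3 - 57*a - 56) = (a - 3)/(a^2 + 8*a + 7)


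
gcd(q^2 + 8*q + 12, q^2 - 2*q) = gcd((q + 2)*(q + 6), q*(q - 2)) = 1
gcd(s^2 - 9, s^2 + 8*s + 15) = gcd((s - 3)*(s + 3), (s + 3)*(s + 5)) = s + 3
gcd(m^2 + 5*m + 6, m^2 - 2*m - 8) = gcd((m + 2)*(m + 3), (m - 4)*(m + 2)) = m + 2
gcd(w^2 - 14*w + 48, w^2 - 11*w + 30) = w - 6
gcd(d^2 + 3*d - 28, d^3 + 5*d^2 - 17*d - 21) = d + 7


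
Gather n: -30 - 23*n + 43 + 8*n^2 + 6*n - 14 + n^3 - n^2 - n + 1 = n^3 + 7*n^2 - 18*n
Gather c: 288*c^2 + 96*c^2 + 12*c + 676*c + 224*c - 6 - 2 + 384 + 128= 384*c^2 + 912*c + 504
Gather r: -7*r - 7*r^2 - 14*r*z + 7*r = -7*r^2 - 14*r*z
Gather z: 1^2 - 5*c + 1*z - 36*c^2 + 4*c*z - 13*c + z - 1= -36*c^2 - 18*c + z*(4*c + 2)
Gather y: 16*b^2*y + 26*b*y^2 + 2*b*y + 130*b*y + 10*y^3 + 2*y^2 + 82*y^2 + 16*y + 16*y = 10*y^3 + y^2*(26*b + 84) + y*(16*b^2 + 132*b + 32)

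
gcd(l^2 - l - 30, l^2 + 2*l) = 1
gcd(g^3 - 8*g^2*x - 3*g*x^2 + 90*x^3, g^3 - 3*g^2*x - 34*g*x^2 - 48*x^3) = g + 3*x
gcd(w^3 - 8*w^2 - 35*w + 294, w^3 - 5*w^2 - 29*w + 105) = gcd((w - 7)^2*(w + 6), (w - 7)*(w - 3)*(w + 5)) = w - 7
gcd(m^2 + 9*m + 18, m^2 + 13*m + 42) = m + 6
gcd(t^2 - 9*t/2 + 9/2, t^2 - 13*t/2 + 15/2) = t - 3/2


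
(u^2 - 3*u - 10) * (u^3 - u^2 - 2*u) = u^5 - 4*u^4 - 9*u^3 + 16*u^2 + 20*u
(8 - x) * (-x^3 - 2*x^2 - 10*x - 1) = x^4 - 6*x^3 - 6*x^2 - 79*x - 8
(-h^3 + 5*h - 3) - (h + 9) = -h^3 + 4*h - 12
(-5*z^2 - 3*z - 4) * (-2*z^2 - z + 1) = 10*z^4 + 11*z^3 + 6*z^2 + z - 4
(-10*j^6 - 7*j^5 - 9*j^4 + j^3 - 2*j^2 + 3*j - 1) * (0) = 0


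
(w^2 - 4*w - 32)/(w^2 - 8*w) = (w + 4)/w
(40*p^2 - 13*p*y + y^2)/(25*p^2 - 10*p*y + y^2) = (-8*p + y)/(-5*p + y)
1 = 1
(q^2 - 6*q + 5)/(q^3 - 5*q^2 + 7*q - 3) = (q - 5)/(q^2 - 4*q + 3)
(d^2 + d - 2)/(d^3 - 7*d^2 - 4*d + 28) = (d - 1)/(d^2 - 9*d + 14)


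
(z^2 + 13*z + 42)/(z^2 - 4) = (z^2 + 13*z + 42)/(z^2 - 4)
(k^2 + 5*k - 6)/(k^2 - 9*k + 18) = (k^2 + 5*k - 6)/(k^2 - 9*k + 18)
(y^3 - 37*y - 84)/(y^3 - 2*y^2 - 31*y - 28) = (y + 3)/(y + 1)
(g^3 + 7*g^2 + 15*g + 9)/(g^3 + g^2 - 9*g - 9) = (g + 3)/(g - 3)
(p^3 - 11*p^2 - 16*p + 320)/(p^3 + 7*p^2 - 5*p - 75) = (p^2 - 16*p + 64)/(p^2 + 2*p - 15)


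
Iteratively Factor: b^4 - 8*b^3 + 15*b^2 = (b - 5)*(b^3 - 3*b^2) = (b - 5)*(b - 3)*(b^2) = b*(b - 5)*(b - 3)*(b)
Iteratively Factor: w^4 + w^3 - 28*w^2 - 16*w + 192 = (w - 4)*(w^3 + 5*w^2 - 8*w - 48) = (w - 4)*(w - 3)*(w^2 + 8*w + 16) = (w - 4)*(w - 3)*(w + 4)*(w + 4)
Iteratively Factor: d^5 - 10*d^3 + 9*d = (d + 3)*(d^4 - 3*d^3 - d^2 + 3*d) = d*(d + 3)*(d^3 - 3*d^2 - d + 3) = d*(d + 1)*(d + 3)*(d^2 - 4*d + 3) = d*(d - 3)*(d + 1)*(d + 3)*(d - 1)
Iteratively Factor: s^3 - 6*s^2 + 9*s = (s)*(s^2 - 6*s + 9) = s*(s - 3)*(s - 3)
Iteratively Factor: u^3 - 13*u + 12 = (u - 3)*(u^2 + 3*u - 4) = (u - 3)*(u + 4)*(u - 1)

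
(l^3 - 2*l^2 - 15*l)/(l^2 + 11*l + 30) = l*(l^2 - 2*l - 15)/(l^2 + 11*l + 30)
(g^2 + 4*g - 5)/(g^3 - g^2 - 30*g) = (g - 1)/(g*(g - 6))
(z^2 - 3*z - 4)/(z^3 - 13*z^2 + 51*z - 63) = (z^2 - 3*z - 4)/(z^3 - 13*z^2 + 51*z - 63)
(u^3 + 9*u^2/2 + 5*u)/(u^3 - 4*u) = (u + 5/2)/(u - 2)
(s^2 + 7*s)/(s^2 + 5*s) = (s + 7)/(s + 5)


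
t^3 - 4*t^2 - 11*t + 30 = (t - 5)*(t - 2)*(t + 3)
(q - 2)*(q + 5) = q^2 + 3*q - 10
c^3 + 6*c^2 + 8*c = c*(c + 2)*(c + 4)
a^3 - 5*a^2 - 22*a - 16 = (a - 8)*(a + 1)*(a + 2)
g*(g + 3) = g^2 + 3*g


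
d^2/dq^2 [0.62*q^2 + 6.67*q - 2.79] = 1.24000000000000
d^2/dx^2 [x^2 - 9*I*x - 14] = 2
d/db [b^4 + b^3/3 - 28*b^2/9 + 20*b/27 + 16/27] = 4*b^3 + b^2 - 56*b/9 + 20/27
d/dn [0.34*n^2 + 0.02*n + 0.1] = 0.68*n + 0.02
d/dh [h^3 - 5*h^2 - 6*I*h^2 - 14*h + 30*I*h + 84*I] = 3*h^2 - 10*h - 12*I*h - 14 + 30*I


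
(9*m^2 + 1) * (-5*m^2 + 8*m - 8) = -45*m^4 + 72*m^3 - 77*m^2 + 8*m - 8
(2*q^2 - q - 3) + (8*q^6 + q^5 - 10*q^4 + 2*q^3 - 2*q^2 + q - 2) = 8*q^6 + q^5 - 10*q^4 + 2*q^3 - 5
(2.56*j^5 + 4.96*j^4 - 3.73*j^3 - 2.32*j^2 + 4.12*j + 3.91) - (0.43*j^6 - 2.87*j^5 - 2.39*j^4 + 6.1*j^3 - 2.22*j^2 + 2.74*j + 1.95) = -0.43*j^6 + 5.43*j^5 + 7.35*j^4 - 9.83*j^3 - 0.0999999999999996*j^2 + 1.38*j + 1.96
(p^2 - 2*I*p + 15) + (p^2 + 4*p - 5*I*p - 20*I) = 2*p^2 + 4*p - 7*I*p + 15 - 20*I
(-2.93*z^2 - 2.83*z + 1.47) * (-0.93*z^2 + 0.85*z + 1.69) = 2.7249*z^4 + 0.1414*z^3 - 8.7243*z^2 - 3.5332*z + 2.4843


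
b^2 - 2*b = b*(b - 2)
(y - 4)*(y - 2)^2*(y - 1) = y^4 - 9*y^3 + 28*y^2 - 36*y + 16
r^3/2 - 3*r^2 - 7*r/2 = r*(r/2 + 1/2)*(r - 7)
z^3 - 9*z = z*(z - 3)*(z + 3)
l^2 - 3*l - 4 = (l - 4)*(l + 1)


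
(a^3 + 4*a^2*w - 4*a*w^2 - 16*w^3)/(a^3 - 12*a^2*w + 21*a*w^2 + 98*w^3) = (a^2 + 2*a*w - 8*w^2)/(a^2 - 14*a*w + 49*w^2)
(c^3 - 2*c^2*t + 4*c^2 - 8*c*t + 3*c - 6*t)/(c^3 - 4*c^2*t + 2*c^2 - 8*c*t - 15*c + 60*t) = (c^3 - 2*c^2*t + 4*c^2 - 8*c*t + 3*c - 6*t)/(c^3 - 4*c^2*t + 2*c^2 - 8*c*t - 15*c + 60*t)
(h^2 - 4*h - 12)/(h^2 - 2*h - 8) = (h - 6)/(h - 4)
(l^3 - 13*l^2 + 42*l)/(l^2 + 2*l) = (l^2 - 13*l + 42)/(l + 2)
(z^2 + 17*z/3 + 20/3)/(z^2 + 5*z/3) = (z + 4)/z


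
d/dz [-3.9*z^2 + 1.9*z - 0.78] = 1.9 - 7.8*z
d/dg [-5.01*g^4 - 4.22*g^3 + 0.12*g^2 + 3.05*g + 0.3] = -20.04*g^3 - 12.66*g^2 + 0.24*g + 3.05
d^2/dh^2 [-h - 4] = 0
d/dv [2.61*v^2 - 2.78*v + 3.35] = 5.22*v - 2.78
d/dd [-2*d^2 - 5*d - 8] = -4*d - 5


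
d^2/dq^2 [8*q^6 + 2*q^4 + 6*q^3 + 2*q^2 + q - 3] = 240*q^4 + 24*q^2 + 36*q + 4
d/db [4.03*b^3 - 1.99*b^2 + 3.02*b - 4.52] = 12.09*b^2 - 3.98*b + 3.02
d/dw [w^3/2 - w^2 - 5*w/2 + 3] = 3*w^2/2 - 2*w - 5/2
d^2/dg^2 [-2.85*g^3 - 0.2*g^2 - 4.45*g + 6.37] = -17.1*g - 0.4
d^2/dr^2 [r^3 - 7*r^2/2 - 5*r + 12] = 6*r - 7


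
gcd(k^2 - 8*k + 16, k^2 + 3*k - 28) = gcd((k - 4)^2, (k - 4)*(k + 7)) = k - 4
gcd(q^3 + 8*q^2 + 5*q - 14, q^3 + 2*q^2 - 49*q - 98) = q^2 + 9*q + 14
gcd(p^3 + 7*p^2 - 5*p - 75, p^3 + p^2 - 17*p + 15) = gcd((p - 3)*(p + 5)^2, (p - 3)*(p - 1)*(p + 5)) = p^2 + 2*p - 15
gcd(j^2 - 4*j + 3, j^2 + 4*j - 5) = j - 1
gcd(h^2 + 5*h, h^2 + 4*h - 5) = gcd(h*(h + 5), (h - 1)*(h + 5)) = h + 5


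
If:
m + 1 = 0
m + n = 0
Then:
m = -1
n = 1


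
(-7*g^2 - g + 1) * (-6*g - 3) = 42*g^3 + 27*g^2 - 3*g - 3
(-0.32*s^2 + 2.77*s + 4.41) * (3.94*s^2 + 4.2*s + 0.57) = -1.2608*s^4 + 9.5698*s^3 + 28.827*s^2 + 20.1009*s + 2.5137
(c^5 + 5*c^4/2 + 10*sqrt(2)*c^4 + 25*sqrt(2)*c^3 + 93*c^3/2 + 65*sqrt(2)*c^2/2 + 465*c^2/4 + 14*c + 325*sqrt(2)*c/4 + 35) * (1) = c^5 + 5*c^4/2 + 10*sqrt(2)*c^4 + 25*sqrt(2)*c^3 + 93*c^3/2 + 65*sqrt(2)*c^2/2 + 465*c^2/4 + 14*c + 325*sqrt(2)*c/4 + 35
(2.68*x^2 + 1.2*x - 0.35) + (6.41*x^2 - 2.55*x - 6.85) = 9.09*x^2 - 1.35*x - 7.2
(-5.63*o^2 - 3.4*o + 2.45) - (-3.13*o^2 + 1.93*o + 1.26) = -2.5*o^2 - 5.33*o + 1.19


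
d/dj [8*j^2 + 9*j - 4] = 16*j + 9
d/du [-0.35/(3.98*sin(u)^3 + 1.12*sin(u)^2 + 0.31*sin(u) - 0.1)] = (4.179*sin(u)^2 + 0.784*sin(u) + 0.1085)*cos(u)/(3.98*sin(u)^3 + 1.12*sin(u)^2 + 0.31*sin(u) - 0.1)^2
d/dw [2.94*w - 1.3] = 2.94000000000000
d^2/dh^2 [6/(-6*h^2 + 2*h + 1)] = 24*(-18*h^2 + 6*h + 2*(6*h - 1)^2 + 3)/(-6*h^2 + 2*h + 1)^3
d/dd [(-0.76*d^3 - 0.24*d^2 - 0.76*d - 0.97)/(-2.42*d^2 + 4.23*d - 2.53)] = (1.8392*d^4 - 6.4296*d^3 + 2.914*d^2 - 3.4804*d + 6.0259)/(5.8564*d^4 - 20.4732*d^3 + 30.1381*d^2 - 21.4038*d + 6.4009)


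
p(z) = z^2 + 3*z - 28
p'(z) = 2*z + 3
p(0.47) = -26.37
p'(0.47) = 3.94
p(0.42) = -26.56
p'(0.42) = 3.84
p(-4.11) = -23.44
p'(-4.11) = -5.22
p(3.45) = -5.75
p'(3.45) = 9.90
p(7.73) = 54.94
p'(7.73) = 18.46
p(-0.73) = -29.66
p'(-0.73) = 1.54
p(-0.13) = -28.37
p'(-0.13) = 2.74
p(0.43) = -26.53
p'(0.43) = 3.86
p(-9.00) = 26.00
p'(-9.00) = -15.00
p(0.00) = -28.00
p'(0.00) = 3.00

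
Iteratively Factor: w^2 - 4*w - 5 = (w - 5)*(w + 1)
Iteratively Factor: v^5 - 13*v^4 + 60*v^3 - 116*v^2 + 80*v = (v)*(v^4 - 13*v^3 + 60*v^2 - 116*v + 80) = v*(v - 2)*(v^3 - 11*v^2 + 38*v - 40) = v*(v - 4)*(v - 2)*(v^2 - 7*v + 10) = v*(v - 5)*(v - 4)*(v - 2)*(v - 2)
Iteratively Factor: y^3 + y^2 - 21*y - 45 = (y + 3)*(y^2 - 2*y - 15) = (y + 3)^2*(y - 5)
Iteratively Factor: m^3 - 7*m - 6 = (m - 3)*(m^2 + 3*m + 2) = (m - 3)*(m + 2)*(m + 1)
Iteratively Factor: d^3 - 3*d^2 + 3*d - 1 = (d - 1)*(d^2 - 2*d + 1) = (d - 1)^2*(d - 1)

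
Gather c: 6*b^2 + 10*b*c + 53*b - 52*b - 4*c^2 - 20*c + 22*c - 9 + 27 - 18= 6*b^2 + b - 4*c^2 + c*(10*b + 2)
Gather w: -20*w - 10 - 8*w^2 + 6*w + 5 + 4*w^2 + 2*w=-4*w^2 - 12*w - 5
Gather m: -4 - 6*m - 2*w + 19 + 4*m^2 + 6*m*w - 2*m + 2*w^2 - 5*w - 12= 4*m^2 + m*(6*w - 8) + 2*w^2 - 7*w + 3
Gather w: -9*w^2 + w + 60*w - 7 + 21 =-9*w^2 + 61*w + 14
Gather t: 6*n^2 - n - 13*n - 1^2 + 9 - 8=6*n^2 - 14*n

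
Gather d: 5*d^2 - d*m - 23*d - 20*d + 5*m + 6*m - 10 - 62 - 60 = 5*d^2 + d*(-m - 43) + 11*m - 132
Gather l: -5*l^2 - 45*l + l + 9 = -5*l^2 - 44*l + 9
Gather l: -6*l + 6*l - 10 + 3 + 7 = 0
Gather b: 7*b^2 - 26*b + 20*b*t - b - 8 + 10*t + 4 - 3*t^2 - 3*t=7*b^2 + b*(20*t - 27) - 3*t^2 + 7*t - 4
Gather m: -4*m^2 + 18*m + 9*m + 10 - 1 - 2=-4*m^2 + 27*m + 7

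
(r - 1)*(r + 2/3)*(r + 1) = r^3 + 2*r^2/3 - r - 2/3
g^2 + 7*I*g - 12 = (g + 3*I)*(g + 4*I)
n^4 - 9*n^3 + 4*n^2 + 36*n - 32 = (n - 8)*(n - 2)*(n - 1)*(n + 2)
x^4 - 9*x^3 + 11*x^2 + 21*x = x*(x - 7)*(x - 3)*(x + 1)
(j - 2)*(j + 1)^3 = j^4 + j^3 - 3*j^2 - 5*j - 2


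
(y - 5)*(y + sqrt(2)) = y^2 - 5*y + sqrt(2)*y - 5*sqrt(2)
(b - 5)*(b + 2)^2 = b^3 - b^2 - 16*b - 20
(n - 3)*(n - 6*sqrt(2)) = n^2 - 6*sqrt(2)*n - 3*n + 18*sqrt(2)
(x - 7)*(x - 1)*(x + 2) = x^3 - 6*x^2 - 9*x + 14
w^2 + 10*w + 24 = (w + 4)*(w + 6)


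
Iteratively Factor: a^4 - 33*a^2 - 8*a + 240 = (a - 3)*(a^3 + 3*a^2 - 24*a - 80) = (a - 3)*(a + 4)*(a^2 - a - 20) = (a - 3)*(a + 4)^2*(a - 5)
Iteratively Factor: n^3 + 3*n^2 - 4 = (n + 2)*(n^2 + n - 2) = (n + 2)^2*(n - 1)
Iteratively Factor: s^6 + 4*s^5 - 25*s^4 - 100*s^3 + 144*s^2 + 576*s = (s + 4)*(s^5 - 25*s^3 + 144*s) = (s - 4)*(s + 4)*(s^4 + 4*s^3 - 9*s^2 - 36*s) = (s - 4)*(s - 3)*(s + 4)*(s^3 + 7*s^2 + 12*s) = (s - 4)*(s - 3)*(s + 4)^2*(s^2 + 3*s) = s*(s - 4)*(s - 3)*(s + 4)^2*(s + 3)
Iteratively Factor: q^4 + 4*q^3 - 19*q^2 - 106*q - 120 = (q + 3)*(q^3 + q^2 - 22*q - 40) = (q + 3)*(q + 4)*(q^2 - 3*q - 10) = (q - 5)*(q + 3)*(q + 4)*(q + 2)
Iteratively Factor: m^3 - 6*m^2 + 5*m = (m)*(m^2 - 6*m + 5) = m*(m - 1)*(m - 5)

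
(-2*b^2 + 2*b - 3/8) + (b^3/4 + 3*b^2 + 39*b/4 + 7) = b^3/4 + b^2 + 47*b/4 + 53/8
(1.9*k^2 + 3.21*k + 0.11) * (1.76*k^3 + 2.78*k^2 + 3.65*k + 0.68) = 3.344*k^5 + 10.9316*k^4 + 16.0524*k^3 + 13.3143*k^2 + 2.5843*k + 0.0748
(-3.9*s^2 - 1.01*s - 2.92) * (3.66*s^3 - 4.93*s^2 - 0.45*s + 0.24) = -14.274*s^5 + 15.5304*s^4 - 3.9529*s^3 + 13.9141*s^2 + 1.0716*s - 0.7008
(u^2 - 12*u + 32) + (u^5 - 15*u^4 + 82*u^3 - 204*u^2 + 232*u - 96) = u^5 - 15*u^4 + 82*u^3 - 203*u^2 + 220*u - 64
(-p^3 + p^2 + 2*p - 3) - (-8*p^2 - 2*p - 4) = -p^3 + 9*p^2 + 4*p + 1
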